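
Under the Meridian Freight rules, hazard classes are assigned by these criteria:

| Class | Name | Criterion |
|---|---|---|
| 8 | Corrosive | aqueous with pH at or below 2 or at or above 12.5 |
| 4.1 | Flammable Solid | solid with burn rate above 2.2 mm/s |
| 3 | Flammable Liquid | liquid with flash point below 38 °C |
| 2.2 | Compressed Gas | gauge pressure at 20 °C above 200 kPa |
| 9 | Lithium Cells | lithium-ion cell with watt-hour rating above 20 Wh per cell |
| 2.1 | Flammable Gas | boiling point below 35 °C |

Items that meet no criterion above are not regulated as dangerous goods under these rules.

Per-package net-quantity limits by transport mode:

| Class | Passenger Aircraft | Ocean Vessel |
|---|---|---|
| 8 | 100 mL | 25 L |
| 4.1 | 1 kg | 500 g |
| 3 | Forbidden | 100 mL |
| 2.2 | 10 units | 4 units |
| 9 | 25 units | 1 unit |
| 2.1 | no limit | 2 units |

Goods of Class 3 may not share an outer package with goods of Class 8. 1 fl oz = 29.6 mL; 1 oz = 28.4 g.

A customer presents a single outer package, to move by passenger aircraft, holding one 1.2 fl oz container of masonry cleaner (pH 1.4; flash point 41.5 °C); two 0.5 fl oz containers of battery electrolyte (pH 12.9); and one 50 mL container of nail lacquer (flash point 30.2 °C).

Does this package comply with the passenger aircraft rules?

The masonry cleaner has pH 1.4, which is ≤ 2, so it is Class 8 (Corrosive).
The battery electrolyte has pH 12.9, which is ≥ 12.5, so it is Class 8 (Corrosive).
Flash point 30.2 °C meets the Class 3 criterion (Flammable Liquid), so the nail lacquer is Class 3.
Class 3 quantity: 50 mL.
Class 3 is Forbidden by passenger aircraft.
Class 8 net quantity: (one 1.2 fl oz container = 35.52 mL) + (two 0.5 fl oz containers = 29.6 mL) = 65.12 mL.
65.12 mL is within the passenger aircraft limit of 100 mL for Class 8.
Class 3 and Class 8 may not share an outer package.

No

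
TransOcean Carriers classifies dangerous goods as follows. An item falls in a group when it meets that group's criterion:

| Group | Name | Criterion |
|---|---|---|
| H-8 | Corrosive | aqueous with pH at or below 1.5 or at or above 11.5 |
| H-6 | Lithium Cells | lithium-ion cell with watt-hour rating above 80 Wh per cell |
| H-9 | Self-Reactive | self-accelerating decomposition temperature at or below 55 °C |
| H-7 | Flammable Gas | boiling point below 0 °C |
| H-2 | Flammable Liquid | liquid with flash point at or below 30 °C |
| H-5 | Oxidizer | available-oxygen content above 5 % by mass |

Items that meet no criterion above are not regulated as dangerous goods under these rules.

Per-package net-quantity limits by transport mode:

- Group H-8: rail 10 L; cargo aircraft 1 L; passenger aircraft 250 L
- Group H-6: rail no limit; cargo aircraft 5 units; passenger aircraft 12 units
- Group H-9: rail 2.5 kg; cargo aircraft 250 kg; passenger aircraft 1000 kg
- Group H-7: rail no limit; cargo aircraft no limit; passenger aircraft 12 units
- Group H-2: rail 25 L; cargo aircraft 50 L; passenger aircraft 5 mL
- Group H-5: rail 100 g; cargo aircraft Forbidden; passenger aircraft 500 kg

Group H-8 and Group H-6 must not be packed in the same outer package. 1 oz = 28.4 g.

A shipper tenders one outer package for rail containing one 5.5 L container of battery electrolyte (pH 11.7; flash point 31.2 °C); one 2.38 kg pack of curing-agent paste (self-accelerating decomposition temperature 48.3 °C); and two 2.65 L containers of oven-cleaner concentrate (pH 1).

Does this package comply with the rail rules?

The battery electrolyte has pH 11.7, which is ≥ 11.5, so it is Group H-8 (Corrosive).
Curing-agent paste: self-accelerating decomposition temperature 48.3 °C ≤ 55 °C → Group H-9 (Self-Reactive).
pH 1 meets the Group H-8 criterion (Corrosive), so the oven-cleaner concentrate is Group H-8.
Total Group H-8: 5.5 L + (two 2.65 L containers = 5.3 L) = 10.8 L.
That exceeds the Group H-8 rail limit of 10 L.
Group H-9 quantity: 2.38 kg.
2.38 kg ≤ 2.5 kg (rail limit, Group H-9) — within limit.
The segregation rule (Group H-8 with Group H-6) does not apply to Group H-8 with Group H-9.

No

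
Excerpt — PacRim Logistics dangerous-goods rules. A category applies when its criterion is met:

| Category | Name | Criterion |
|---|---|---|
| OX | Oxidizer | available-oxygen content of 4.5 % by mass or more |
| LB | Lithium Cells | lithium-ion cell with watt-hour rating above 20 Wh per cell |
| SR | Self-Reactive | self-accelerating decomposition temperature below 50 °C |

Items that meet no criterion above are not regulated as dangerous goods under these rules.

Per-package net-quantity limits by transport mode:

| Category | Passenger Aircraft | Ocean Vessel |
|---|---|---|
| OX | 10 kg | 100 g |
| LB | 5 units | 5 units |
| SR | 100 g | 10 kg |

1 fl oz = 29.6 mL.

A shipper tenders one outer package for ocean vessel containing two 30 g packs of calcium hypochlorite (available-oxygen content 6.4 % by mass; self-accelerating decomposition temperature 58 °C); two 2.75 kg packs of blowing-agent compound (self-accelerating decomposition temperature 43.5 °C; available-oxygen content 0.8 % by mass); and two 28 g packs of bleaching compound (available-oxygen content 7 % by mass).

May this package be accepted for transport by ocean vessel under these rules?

No

Calcium hypochlorite: available-oxygen content 6.4 % by mass ≥ 4.5 % by mass → Category OX (Oxidizer).
The blowing-agent compound has self-accelerating decomposition temperature 43.5 °C, which is < 50 °C, so it is Category SR (Self-Reactive).
Available-oxygen content 7 % by mass meets the Category OX criterion (Oxidizer), so the bleaching compound is Category OX.
Total Category OX: (two 30 g packs = 60 g) + (two 28 g packs = 56 g) = 116 g.
116 g > 100 g (ocean vessel limit, Category OX) — over the limit.
Category SR quantity: two 2.75 kg packs = 5.5 kg.
5.5 kg is within the ocean vessel limit of 10 kg for Category SR.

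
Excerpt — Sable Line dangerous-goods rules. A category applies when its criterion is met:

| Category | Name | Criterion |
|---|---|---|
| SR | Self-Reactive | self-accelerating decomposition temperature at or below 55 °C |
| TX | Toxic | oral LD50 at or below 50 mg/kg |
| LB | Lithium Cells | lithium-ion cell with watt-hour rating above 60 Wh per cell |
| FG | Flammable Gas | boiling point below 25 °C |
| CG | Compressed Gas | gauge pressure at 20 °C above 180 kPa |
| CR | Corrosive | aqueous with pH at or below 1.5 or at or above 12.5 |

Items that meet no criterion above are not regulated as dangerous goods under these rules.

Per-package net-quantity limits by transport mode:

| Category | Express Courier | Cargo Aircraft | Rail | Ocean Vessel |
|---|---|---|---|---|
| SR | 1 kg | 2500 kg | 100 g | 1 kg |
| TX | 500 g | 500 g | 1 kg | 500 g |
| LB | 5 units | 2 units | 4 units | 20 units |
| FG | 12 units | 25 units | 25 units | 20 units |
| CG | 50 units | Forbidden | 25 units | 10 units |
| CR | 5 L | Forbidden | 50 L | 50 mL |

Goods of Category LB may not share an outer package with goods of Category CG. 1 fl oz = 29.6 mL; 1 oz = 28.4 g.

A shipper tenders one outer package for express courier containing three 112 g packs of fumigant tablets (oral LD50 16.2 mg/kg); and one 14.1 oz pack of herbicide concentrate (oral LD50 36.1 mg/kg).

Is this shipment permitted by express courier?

No

The fumigant tablets have oral LD50 16.2 mg/kg, which is ≤ 50 mg/kg, so they are Category TX (Toxic).
Oral LD50 36.1 mg/kg meets the Category TX criterion (Toxic), so the herbicide concentrate is Category TX.
Category TX net quantity: (three 112 g packs = 336 g) + (one 14.1 oz pack = 400.44 g) = 736.44 g.
736.44 g exceeds the express courier limit of 500 g for Category TX.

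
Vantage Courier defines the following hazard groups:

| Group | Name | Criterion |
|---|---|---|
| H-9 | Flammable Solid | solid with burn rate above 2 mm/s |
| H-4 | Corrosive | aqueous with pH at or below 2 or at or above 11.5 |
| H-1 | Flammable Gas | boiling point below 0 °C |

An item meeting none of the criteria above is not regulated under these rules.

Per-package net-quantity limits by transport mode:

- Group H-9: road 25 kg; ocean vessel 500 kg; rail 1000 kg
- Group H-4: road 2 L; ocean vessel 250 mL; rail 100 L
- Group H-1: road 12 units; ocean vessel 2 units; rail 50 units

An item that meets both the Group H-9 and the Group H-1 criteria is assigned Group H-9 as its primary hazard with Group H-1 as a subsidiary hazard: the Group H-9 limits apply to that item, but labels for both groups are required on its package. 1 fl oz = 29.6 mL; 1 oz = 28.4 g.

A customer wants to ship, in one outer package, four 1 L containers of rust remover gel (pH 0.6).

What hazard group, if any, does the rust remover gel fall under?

The rust remover gel has pH 0.6, which is ≤ 2, so it is Group H-4 (Corrosive).

Group H-4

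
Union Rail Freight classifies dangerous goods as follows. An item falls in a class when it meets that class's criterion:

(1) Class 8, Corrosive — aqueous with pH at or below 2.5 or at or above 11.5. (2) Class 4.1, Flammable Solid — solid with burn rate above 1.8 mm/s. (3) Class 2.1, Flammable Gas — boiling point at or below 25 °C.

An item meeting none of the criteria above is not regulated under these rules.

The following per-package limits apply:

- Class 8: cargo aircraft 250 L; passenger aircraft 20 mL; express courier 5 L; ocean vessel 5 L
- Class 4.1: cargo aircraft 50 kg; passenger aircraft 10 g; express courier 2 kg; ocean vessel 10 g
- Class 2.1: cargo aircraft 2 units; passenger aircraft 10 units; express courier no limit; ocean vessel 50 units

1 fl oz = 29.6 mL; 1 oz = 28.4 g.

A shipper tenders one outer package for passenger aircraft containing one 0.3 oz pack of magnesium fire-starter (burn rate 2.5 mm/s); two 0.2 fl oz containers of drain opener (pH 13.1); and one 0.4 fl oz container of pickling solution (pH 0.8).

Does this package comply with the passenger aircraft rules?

Magnesium fire-starter: burn rate 2.5 mm/s > 1.8 mm/s → Class 4.1 (Flammable Solid).
The drain opener has pH 13.1, which is ≥ 11.5, so it is Class 8 (Corrosive).
The pickling solution has pH 0.8, which is ≤ 2.5, so it is Class 8 (Corrosive).
Class 8 net quantity: (two 0.2 fl oz containers = 11.84 mL) + (one 0.4 fl oz container = 11.84 mL) = 23.68 mL.
That exceeds the Class 8 passenger aircraft limit of 20 mL.
Class 4.1 quantity: one 0.3 oz pack = 8.52 g.
That is within the Class 4.1 passenger aircraft limit of 10 g.

No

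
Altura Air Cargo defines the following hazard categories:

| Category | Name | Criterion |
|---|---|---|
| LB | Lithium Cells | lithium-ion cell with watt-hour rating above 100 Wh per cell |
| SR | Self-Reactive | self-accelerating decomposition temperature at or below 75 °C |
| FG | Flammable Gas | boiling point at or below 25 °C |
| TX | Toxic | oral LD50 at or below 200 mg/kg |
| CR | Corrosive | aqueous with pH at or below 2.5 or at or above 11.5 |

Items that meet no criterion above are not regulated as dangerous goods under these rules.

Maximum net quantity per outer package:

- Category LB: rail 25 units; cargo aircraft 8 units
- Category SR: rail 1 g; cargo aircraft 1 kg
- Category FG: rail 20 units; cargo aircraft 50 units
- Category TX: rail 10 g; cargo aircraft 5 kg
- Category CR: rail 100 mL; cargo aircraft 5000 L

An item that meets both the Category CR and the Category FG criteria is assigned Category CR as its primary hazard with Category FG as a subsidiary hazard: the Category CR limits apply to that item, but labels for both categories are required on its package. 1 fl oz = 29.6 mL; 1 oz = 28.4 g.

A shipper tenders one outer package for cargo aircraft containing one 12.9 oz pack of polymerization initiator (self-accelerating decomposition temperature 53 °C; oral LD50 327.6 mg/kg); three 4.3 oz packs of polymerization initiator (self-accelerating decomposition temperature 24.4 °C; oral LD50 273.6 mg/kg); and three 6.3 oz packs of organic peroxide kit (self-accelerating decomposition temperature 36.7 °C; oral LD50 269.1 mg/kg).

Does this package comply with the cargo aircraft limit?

Self-accelerating decomposition temperature 53 °C meets the Category SR criterion (Self-Reactive), so the polymerization initiator is Category SR.
Polymerization initiator: self-accelerating decomposition temperature 24.4 °C ≤ 75 °C → Category SR (Self-Reactive).
Organic peroxide kit: self-accelerating decomposition temperature 36.7 °C ≤ 75 °C → Category SR (Self-Reactive).
Category SR net quantity: (one 12.9 oz pack = 366.36 g) + (three 4.3 oz packs = 366.36 g) + (three 6.3 oz packs = 536.76 g) = 1269.48 g.
1269.48 g exceeds the cargo aircraft limit of 1 kg for Category SR.

No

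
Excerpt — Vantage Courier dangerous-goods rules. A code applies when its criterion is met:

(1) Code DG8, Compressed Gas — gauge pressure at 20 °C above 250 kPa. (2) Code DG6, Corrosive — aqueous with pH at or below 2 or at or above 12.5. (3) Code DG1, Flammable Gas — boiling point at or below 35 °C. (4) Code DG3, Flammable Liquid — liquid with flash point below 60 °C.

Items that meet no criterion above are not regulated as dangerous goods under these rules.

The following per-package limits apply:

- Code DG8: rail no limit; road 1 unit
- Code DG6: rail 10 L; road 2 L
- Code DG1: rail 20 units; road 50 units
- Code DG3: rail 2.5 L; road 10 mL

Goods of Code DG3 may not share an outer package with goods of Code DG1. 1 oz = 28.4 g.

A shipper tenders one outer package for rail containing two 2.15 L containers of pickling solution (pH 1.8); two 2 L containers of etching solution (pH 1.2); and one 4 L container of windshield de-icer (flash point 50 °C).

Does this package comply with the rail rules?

pH 1.8 meets the Code DG6 criterion (Corrosive), so the pickling solution is Code DG6.
pH 1.2 meets the Code DG6 criterion (Corrosive), so the etching solution is Code DG6.
Windshield de-icer: flash point 50 °C < 60 °C → Code DG3 (Flammable Liquid).
Code DG6 net quantity: (two 2.15 L containers = 4.3 L) + (two 2 L containers = 4 L) = 8.3 L.
8.3 L ≤ 10 L (rail limit, Code DG6) — within limit.
Code DG3 quantity: 4 L.
4 L > 2.5 L (rail limit, Code DG3) — over the limit.
The segregation rule (Code DG3 with Code DG1) does not apply to Code DG6 with Code DG3.

No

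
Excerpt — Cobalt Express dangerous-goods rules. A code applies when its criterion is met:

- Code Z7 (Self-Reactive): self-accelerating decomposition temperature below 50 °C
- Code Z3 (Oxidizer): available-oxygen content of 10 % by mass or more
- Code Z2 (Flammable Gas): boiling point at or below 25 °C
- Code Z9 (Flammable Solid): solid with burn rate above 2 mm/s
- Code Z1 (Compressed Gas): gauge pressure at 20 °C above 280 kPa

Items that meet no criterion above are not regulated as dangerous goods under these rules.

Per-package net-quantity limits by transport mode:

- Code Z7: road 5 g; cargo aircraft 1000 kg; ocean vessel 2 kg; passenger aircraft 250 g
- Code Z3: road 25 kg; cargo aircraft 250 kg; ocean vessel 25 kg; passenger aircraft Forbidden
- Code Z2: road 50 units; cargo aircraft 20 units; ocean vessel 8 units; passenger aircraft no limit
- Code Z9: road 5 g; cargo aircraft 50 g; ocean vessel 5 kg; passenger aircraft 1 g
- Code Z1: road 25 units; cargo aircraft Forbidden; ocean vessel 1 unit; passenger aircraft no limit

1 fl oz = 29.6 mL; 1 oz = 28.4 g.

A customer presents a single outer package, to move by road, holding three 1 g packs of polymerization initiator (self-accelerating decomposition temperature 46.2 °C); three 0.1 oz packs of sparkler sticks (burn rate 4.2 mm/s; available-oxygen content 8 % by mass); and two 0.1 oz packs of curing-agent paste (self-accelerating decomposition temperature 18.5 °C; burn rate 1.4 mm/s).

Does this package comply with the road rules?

No

Self-accelerating decomposition temperature 46.2 °C meets the Code Z7 criterion (Self-Reactive), so the polymerization initiator is Code Z7.
Sparkler sticks: burn rate 4.2 mm/s > 2 mm/s → Code Z9 (Flammable Solid).
Self-accelerating decomposition temperature 18.5 °C meets the Code Z7 criterion (Self-Reactive), so the curing-agent paste is Code Z7.
Code Z9 quantity: three 0.1 oz packs = 8.52 g.
8.52 g > 5 g (road limit, Code Z9) — over the limit.
Total Code Z7: (three 1 g packs = 3 g) + (two 0.1 oz packs = 5.68 g) = 8.68 g.
That exceeds the Code Z7 road limit of 5 g.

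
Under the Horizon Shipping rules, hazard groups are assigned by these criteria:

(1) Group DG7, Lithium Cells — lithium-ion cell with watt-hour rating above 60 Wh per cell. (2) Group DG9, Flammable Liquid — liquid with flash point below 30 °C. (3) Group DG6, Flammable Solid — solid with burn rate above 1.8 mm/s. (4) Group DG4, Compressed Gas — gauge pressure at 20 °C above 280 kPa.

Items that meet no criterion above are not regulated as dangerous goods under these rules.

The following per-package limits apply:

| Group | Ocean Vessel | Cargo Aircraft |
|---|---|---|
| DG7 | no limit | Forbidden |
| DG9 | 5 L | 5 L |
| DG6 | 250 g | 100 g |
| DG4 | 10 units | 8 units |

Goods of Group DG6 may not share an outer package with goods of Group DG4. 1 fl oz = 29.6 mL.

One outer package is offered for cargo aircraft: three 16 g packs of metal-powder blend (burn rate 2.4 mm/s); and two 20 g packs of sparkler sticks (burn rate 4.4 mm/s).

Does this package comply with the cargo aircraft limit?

The metal-powder blend has burn rate 2.4 mm/s, which is > 1.8 mm/s, so it is Group DG6 (Flammable Solid).
Burn rate 4.4 mm/s meets the Group DG6 criterion (Flammable Solid), so the sparkler sticks are Group DG6.
Group DG6 net quantity: (three 16 g packs = 48 g) + (two 20 g packs = 40 g) = 88 g.
88 g is within the cargo aircraft limit of 100 g for Group DG6.

Yes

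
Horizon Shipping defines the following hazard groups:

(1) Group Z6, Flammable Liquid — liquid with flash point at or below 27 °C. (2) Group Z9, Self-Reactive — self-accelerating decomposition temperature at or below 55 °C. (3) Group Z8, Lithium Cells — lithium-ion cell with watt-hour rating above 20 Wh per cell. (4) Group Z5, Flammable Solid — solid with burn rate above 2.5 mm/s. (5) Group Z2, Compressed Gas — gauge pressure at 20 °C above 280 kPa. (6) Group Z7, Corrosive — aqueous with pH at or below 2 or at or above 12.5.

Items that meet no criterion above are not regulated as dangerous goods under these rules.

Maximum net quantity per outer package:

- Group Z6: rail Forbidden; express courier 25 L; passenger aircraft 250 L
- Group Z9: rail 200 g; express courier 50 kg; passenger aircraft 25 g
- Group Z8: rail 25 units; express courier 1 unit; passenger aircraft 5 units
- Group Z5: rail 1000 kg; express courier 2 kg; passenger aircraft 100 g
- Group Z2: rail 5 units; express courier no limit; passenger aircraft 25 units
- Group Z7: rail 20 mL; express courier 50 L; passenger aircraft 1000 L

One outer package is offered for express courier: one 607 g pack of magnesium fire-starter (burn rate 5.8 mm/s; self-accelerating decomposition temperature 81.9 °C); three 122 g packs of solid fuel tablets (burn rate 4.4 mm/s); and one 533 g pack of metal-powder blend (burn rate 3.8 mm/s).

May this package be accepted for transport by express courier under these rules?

Yes

Magnesium fire-starter: burn rate 5.8 mm/s > 2.5 mm/s → Group Z5 (Flammable Solid).
Burn rate 4.4 mm/s meets the Group Z5 criterion (Flammable Solid), so the solid fuel tablets are Group Z5.
With burn rate 3.8 mm/s (> 2.5 mm/s), the metal-powder blend falls in Group Z5.
Group Z5 net quantity: 607 g + (three 122 g packs = 366 g) + 533 g = 1.506 kg.
That is within the Group Z5 express courier limit of 2 kg.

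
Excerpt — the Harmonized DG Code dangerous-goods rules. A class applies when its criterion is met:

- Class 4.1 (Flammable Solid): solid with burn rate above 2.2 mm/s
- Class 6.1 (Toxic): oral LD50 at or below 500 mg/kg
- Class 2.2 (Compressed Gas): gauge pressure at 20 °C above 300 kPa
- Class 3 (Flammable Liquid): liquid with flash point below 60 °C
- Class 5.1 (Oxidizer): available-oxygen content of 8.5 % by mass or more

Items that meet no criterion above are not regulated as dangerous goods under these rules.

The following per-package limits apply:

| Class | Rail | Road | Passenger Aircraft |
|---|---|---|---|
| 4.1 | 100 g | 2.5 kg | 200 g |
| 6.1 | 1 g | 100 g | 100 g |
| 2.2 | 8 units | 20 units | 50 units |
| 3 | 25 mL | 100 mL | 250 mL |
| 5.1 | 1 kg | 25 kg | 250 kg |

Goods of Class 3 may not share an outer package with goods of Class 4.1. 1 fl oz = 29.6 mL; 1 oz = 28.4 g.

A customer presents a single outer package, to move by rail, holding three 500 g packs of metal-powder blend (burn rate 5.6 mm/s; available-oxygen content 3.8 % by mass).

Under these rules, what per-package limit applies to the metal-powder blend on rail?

Burn rate 5.6 mm/s meets the Class 4.1 criterion (Flammable Solid), so the metal-powder blend is Class 4.1.
The rail limit for Class 4.1 is 100 g.

100 g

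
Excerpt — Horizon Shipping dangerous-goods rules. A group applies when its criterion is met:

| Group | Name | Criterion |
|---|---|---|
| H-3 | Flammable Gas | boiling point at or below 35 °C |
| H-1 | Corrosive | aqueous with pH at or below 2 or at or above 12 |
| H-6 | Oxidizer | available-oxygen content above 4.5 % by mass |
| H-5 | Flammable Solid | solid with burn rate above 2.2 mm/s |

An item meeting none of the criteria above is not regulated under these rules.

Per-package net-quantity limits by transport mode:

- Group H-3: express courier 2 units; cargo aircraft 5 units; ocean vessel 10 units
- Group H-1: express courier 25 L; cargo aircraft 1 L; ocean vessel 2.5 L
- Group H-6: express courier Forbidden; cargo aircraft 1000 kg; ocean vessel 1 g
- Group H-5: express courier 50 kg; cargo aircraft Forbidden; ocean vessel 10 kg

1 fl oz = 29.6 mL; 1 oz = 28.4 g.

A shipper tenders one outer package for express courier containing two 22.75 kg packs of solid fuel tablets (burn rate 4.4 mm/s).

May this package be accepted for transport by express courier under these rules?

Burn rate 4.4 mm/s meets the Group H-5 criterion (Flammable Solid), so the solid fuel tablets are Group H-5.
Group H-5 quantity: two 22.75 kg packs = 45.5 kg.
That is within the Group H-5 express courier limit of 50 kg.

Yes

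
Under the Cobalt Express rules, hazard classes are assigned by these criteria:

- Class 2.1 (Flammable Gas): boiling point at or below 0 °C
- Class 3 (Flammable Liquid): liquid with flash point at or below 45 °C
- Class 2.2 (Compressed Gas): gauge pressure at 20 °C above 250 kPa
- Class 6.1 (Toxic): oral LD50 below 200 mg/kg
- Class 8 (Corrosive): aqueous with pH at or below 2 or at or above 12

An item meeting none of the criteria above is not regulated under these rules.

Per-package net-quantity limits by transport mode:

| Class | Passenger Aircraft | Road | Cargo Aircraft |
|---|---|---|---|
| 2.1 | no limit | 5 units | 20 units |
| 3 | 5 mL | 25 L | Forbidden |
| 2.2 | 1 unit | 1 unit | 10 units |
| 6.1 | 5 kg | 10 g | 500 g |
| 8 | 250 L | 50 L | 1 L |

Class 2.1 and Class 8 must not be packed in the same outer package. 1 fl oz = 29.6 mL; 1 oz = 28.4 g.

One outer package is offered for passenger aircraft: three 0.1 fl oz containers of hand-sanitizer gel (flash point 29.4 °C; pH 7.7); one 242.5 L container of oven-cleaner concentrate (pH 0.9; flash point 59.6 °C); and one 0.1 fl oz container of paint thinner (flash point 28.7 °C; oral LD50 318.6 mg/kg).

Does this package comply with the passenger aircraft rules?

The hand-sanitizer gel has flash point 29.4 °C, which is ≤ 45 °C, so it is Class 3 (Flammable Liquid).
Oven-cleaner concentrate: pH 0.9 ≤ 2 → Class 8 (Corrosive).
With flash point 28.7 °C (≤ 45 °C), the paint thinner falls in Class 3.
Class 8 quantity: 242.5 L.
That is within the Class 8 passenger aircraft limit of 250 L.
Class 3 net quantity: (three 0.1 fl oz containers = 8.88 mL) + (one 0.1 fl oz container = 2.96 mL) = 11.84 mL.
That exceeds the Class 3 passenger aircraft limit of 5 mL.
The segregation rule (Class 2.1 with Class 8) does not apply to Class 8 with Class 3.

No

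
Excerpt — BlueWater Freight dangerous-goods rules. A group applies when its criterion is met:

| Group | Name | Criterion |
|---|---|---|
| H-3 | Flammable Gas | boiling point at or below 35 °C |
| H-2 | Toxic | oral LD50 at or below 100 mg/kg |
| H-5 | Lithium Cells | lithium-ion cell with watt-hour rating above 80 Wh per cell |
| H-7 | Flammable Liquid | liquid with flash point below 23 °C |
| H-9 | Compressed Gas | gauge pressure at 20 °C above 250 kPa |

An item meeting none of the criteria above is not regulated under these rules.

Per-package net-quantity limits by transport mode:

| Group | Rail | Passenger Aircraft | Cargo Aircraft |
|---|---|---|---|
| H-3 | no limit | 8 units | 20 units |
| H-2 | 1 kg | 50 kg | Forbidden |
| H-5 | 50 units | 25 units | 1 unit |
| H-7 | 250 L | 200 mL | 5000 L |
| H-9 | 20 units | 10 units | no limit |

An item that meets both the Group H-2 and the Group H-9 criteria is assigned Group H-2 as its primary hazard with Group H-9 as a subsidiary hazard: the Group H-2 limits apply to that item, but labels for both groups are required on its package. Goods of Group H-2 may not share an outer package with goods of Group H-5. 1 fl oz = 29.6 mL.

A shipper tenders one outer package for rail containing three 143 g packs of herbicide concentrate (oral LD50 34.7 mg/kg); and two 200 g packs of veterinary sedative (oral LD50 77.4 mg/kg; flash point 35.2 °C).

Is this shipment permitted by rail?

Yes

Herbicide concentrate: oral LD50 34.7 mg/kg ≤ 100 mg/kg → Group H-2 (Toxic).
With oral LD50 77.4 mg/kg (≤ 100 mg/kg), the veterinary sedative falls in Group H-2.
Total Group H-2: (three 143 g packs = 429 g) + (two 200 g packs = 400 g) = 829 g.
829 g ≤ 1 kg (rail limit, Group H-2) — within limit.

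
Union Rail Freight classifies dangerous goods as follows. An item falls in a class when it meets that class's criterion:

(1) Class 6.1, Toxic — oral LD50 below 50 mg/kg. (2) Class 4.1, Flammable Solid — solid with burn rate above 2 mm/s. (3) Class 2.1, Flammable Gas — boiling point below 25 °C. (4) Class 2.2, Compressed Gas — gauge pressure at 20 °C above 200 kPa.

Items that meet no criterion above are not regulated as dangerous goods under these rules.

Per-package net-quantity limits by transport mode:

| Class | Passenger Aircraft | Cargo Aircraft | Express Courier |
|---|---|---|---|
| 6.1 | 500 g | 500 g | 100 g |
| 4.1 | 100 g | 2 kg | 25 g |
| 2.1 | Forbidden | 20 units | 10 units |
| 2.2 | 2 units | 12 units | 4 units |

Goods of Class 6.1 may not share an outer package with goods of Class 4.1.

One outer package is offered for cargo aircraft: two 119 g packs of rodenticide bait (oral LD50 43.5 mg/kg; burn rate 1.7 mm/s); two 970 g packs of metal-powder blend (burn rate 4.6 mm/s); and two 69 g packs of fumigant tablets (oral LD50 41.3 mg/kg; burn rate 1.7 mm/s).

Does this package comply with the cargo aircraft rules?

Rodenticide bait: oral LD50 43.5 mg/kg < 50 mg/kg → Class 6.1 (Toxic).
Burn rate 4.6 mm/s meets the Class 4.1 criterion (Flammable Solid), so the metal-powder blend is Class 4.1.
Oral LD50 41.3 mg/kg meets the Class 6.1 criterion (Toxic), so the fumigant tablets are Class 6.1.
Total Class 6.1: (two 119 g packs = 238 g) + (two 69 g packs = 138 g) = 376 g.
376 g is within the cargo aircraft limit of 500 g for Class 6.1.
Class 4.1 quantity: two 970 g packs = 1.94 kg.
That is within the Class 4.1 cargo aircraft limit of 2 kg.
Class 6.1 and Class 4.1 may not share an outer package.

No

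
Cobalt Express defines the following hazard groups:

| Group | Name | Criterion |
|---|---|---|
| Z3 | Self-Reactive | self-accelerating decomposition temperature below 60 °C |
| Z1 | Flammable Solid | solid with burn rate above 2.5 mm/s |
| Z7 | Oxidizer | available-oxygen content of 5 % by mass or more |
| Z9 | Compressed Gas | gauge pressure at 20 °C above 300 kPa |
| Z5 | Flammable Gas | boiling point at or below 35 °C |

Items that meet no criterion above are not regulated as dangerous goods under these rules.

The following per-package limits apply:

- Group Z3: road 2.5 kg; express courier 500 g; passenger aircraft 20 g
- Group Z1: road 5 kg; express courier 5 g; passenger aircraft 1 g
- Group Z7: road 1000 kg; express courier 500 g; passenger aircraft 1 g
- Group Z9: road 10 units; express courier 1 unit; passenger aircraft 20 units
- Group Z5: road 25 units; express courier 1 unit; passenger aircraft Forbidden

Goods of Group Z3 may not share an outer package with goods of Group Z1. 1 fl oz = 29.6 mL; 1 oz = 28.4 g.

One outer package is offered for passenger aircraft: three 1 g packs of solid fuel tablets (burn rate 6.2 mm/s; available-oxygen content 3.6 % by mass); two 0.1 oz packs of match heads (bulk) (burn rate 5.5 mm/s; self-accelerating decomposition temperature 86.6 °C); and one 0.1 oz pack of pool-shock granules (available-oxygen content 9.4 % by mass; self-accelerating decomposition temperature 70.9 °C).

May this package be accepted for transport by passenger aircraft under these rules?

With burn rate 6.2 mm/s (> 2.5 mm/s), the solid fuel tablets fall in Group Z1.
The match heads (bulk) have burn rate 5.5 mm/s, which is > 2.5 mm/s, so they are Group Z1 (Flammable Solid).
With available-oxygen content 9.4 % by mass (≥ 5 % by mass), the pool-shock granules fall in Group Z7.
Total Group Z1: (three 1 g packs = 3 g) + (two 0.1 oz packs = 5.68 g) = 8.68 g.
That exceeds the Group Z1 passenger aircraft limit of 1 g.
Group Z7 quantity: one 0.1 oz pack = 2.84 g.
2.84 g exceeds the passenger aircraft limit of 1 g for Group Z7.
The segregation rule (Group Z3 with Group Z1) does not apply to Group Z1 with Group Z7.

No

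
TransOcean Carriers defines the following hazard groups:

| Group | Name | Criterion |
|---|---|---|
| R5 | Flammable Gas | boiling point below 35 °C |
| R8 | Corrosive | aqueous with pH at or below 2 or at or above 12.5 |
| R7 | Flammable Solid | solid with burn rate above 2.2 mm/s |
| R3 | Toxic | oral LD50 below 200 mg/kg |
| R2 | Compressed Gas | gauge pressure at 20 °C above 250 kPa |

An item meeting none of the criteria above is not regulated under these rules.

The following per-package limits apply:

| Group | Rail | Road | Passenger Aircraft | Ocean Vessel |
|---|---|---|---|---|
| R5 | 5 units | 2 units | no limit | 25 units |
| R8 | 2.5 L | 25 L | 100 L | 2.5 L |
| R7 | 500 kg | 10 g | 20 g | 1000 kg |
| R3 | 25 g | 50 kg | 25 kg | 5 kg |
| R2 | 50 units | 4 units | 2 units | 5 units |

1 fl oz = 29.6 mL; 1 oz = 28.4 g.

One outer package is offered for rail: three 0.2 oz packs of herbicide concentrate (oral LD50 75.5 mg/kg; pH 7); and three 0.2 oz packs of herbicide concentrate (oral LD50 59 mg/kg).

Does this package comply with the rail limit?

No

Herbicide concentrate: oral LD50 75.5 mg/kg < 200 mg/kg → Group R3 (Toxic).
With oral LD50 59 mg/kg (< 200 mg/kg), the herbicide concentrate falls in Group R3.
Total Group R3: (three 0.2 oz packs = 17.04 g) + (three 0.2 oz packs = 17.04 g) = 34.08 g.
34.08 g > 25 g (rail limit, Group R3) — over the limit.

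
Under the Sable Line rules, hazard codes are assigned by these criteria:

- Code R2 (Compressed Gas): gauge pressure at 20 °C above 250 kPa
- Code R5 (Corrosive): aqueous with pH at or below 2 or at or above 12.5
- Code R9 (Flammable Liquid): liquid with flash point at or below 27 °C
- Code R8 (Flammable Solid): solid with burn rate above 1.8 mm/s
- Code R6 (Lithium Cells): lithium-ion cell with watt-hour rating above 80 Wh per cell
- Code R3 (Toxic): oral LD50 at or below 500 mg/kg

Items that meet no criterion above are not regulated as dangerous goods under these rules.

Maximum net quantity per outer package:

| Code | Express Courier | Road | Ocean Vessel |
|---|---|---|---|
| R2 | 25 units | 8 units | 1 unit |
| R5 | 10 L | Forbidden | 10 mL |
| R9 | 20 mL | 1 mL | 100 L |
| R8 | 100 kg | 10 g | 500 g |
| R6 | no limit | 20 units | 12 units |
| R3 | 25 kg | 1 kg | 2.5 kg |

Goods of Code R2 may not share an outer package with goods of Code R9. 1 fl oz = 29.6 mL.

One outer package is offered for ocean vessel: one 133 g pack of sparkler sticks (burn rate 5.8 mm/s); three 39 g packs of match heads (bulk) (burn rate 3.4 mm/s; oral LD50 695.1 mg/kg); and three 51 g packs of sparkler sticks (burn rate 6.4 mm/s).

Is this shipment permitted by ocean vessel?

Burn rate 5.8 mm/s meets the Code R8 criterion (Flammable Solid), so the sparkler sticks are Code R8.
Match heads (bulk): burn rate 3.4 mm/s > 1.8 mm/s → Code R8 (Flammable Solid).
Sparkler sticks: burn rate 6.4 mm/s > 1.8 mm/s → Code R8 (Flammable Solid).
Total Code R8: 133 g + (three 39 g packs = 117 g) + (three 51 g packs = 153 g) = 403 g.
That is within the Code R8 ocean vessel limit of 500 g.

Yes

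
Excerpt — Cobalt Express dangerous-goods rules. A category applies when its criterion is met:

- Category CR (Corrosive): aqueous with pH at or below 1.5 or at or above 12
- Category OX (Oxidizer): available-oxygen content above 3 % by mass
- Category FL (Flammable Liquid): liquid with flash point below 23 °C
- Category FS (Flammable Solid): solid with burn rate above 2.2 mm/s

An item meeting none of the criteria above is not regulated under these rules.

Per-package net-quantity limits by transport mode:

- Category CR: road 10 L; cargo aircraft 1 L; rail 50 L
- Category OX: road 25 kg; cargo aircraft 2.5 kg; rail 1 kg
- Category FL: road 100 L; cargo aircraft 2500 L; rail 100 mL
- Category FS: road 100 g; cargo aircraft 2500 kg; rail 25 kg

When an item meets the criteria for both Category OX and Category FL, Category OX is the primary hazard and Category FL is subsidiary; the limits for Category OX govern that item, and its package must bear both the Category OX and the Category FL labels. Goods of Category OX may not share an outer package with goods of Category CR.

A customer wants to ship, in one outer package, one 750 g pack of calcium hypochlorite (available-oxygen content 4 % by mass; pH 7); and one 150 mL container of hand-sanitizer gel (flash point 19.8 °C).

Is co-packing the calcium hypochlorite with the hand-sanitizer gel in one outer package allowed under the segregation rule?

Yes

Calcium hypochlorite: available-oxygen content 4 % by mass > 3 % by mass → Category OX (Oxidizer).
With flash point 19.8 °C (< 23 °C), the hand-sanitizer gel falls in Category FL.
No segregation rule bars Category OX with Category FL.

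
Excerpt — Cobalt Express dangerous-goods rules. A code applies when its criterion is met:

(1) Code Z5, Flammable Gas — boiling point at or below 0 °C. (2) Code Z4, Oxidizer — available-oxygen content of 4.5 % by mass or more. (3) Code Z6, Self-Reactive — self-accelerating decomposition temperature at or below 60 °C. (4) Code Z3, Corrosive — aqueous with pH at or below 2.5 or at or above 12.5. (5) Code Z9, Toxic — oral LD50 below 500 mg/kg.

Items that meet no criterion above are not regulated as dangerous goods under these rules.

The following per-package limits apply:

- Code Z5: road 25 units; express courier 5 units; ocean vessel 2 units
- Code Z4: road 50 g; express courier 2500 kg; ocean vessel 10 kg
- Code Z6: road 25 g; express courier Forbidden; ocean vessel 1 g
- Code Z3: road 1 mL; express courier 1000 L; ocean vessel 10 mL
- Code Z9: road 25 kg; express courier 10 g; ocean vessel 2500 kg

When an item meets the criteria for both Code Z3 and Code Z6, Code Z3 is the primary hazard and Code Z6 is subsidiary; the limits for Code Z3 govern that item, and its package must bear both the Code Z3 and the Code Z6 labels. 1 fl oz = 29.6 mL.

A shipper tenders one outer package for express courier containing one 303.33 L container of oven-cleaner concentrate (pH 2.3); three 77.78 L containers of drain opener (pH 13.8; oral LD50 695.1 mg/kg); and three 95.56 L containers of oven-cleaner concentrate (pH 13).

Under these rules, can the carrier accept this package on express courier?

Yes

Oven-cleaner concentrate: pH 2.3 ≤ 2.5 → Code Z3 (Corrosive).
Drain opener: pH 13.8 ≥ 12.5 → Code Z3 (Corrosive).
Oven-cleaner concentrate: pH 13 ≥ 12.5 → Code Z3 (Corrosive).
Code Z3 net quantity: 303.33 L + (three 77.78 L containers = 233.34 L) + (three 95.56 L containers = 286.68 L) = 823.35 L.
That is within the Code Z3 express courier limit of 1000 L.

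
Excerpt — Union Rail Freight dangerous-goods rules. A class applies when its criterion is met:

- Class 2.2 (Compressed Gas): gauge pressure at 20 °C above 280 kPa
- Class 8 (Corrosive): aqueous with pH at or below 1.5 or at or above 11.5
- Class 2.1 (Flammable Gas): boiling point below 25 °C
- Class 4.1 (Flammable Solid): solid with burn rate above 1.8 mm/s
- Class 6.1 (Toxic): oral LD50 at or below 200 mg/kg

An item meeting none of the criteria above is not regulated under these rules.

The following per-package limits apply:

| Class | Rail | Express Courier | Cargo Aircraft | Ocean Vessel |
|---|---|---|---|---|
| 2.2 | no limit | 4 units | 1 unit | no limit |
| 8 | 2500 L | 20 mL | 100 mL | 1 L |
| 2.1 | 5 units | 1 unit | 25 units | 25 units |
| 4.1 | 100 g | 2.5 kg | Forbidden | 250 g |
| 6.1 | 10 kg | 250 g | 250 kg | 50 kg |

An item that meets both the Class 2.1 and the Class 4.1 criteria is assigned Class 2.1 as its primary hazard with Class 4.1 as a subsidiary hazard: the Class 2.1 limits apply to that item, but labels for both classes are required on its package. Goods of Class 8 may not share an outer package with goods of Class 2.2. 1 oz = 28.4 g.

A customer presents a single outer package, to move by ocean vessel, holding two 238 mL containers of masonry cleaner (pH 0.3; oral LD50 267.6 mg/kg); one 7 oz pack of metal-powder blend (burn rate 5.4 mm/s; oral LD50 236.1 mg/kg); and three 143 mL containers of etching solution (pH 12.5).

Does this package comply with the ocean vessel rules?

The masonry cleaner has pH 0.3, which is ≤ 1.5, so it is Class 8 (Corrosive).
Burn rate 5.4 mm/s meets the Class 4.1 criterion (Flammable Solid), so the metal-powder blend is Class 4.1.
Etching solution: pH 12.5 ≥ 11.5 → Class 8 (Corrosive).
Class 8 net quantity: (two 238 mL containers = 476 mL) + (three 143 mL containers = 429 mL) = 905 mL.
905 mL is within the ocean vessel limit of 1 L for Class 8.
Class 4.1 quantity: one 7 oz pack = 198.8 g.
That is within the Class 4.1 ocean vessel limit of 250 g.
The segregation rule (Class 8 with Class 2.2) does not apply to Class 8 with Class 4.1.
Every hazard class is within its ocean vessel limit and no segregation rule is violated.

Yes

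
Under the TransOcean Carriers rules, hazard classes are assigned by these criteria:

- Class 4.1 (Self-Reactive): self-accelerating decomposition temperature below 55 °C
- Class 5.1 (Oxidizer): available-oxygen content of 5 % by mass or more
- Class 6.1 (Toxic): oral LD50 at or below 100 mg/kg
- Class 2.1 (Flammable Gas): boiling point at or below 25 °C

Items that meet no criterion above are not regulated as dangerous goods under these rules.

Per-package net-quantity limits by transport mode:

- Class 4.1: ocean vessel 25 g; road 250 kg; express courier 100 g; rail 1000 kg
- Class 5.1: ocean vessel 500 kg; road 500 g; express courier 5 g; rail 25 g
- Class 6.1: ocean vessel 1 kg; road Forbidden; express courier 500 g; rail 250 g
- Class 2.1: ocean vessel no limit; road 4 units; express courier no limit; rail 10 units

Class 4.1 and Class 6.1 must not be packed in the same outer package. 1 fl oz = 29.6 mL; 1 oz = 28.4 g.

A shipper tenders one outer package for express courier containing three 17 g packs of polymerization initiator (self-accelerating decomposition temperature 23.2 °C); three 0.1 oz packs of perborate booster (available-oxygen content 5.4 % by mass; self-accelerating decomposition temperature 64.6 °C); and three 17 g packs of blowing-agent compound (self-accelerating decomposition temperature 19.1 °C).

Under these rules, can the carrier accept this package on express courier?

No

Self-accelerating decomposition temperature 23.2 °C meets the Class 4.1 criterion (Self-Reactive), so the polymerization initiator is Class 4.1.
Perborate booster: available-oxygen content 5.4 % by mass ≥ 5 % by mass → Class 5.1 (Oxidizer).
With self-accelerating decomposition temperature 19.1 °C (< 55 °C), the blowing-agent compound falls in Class 4.1.
Class 4.1 net quantity: (three 17 g packs = 51 g) + (three 17 g packs = 51 g) = 102 g.
102 g exceeds the express courier limit of 100 g for Class 4.1.
Class 5.1 quantity: three 0.1 oz packs = 8.52 g.
8.52 g > 5 g (express courier limit, Class 5.1) — over the limit.
The segregation rule (Class 4.1 with Class 6.1) does not apply to Class 4.1 with Class 5.1.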